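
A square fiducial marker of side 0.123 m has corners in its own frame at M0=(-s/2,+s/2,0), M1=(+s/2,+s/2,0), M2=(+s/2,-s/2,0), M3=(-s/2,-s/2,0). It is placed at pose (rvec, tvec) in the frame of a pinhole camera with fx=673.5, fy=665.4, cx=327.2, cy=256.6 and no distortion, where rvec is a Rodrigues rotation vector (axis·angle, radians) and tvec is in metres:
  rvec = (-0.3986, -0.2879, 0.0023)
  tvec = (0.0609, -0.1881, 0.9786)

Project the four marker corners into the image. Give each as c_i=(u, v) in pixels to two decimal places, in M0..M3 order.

Intrinsics K: fx=673.5, fy=665.4, cx=327.2, cy=256.6
Marker side s = 0.123 m; corners in marker frame (Z=0):
  M0 = (-0.0615, +0.0615, 0)
  M1 = (+0.0615, +0.0615, 0)
  M2 = (+0.0615, -0.0615, 0)
  M3 = (-0.0615, -0.0615, 0)
rvec = (-0.3986, -0.2879, 0.0023), |rvec| = θ = 0.49170 rad = 28.173°
Rodrigues: sinθ=0.47213, 1−cosθ=0.11847; R = I + sinθ·[k]× + (1−cosθ)·[k]×²:
    [+0.95938 +0.05402 -0.27689]
    [+0.05844 +0.92214 +0.38241]
    [+0.27599 -0.38306 +0.88153]
t = (0.0609, -0.1881, 0.9786) m
M0: Pc = R·M0+t = (+0.00522, -0.13498, +0.93807); u = 673.5·(+0.00522)/0.93807 + 327.2 = 330.9481, v = 665.4·(-0.13498)/0.93807 + 256.6 = 160.8531
M1: Pc = R·M1+t = (+0.12322, -0.12779, +0.97202); u = 673.5·(+0.12322)/0.97202 + 327.2 = 412.5810, v = 665.4·(-0.12779)/0.97202 + 256.6 = 169.1177
M2: Pc = R·M2+t = (+0.11658, -0.24122, +1.01913); u = 673.5·(+0.11658)/1.01913 + 327.2 = 404.2424, v = 665.4·(-0.24122)/1.01913 + 256.6 = 99.1067
M3: Pc = R·M3+t = (-0.00142, -0.24841, +0.98518); u = 673.5·(-0.00142)/0.98518 + 327.2 = 326.2262, v = 665.4·(-0.24841)/0.98518 + 256.6 = 88.8250

c0=(330.95, 160.85) c1=(412.58, 169.12) c2=(404.24, 99.11) c3=(326.23, 88.83)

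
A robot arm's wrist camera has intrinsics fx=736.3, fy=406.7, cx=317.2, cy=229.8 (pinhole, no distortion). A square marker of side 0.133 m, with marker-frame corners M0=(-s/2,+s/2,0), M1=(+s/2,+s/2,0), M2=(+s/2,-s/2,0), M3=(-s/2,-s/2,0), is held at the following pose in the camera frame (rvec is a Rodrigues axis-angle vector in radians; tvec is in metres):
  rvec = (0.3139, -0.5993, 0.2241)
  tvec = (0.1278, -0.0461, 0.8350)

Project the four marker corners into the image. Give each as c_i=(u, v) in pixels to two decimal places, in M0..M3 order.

Intrinsics K: fx=736.3, fy=406.7, cx=317.2, cy=229.8
Marker side s = 0.133 m; corners in marker frame (Z=0):
  M0 = (-0.0665, +0.0665, 0)
  M1 = (+0.0665, +0.0665, 0)
  M2 = (+0.0665, -0.0665, 0)
  M3 = (-0.0665, -0.0665, 0)
rvec = (0.3139, -0.5993, 0.2241), |rvec| = θ = 0.71268 rad = 40.834°
Rodrigues: sinθ=0.65386, 1−cosθ=0.24339; R = I + sinθ·[k]× + (1−cosθ)·[k]×²:
    [+0.80383 -0.29575 -0.51613]
    [+0.11546 +0.92872 -0.35235]
    [+0.58355 +0.22364 +0.78068]
t = (0.1278, -0.0461, 0.8350) m
M0: Pc = R·M0+t = (+0.05468, +0.00798, +0.81107); u = 736.3·(+0.05468)/0.81107 + 317.2 = 366.8377, v = 406.7·(+0.00798)/0.81107 + 229.8 = 233.8023
M1: Pc = R·M1+t = (+0.16159, +0.02334, +0.88868); u = 736.3·(+0.16159)/0.88868 + 317.2 = 451.0804, v = 406.7·(+0.02334)/0.88868 + 229.8 = 240.4805
M2: Pc = R·M2+t = (+0.20092, -0.10018, +0.85893); u = 736.3·(+0.20092)/0.85893 + 317.2 = 489.4354, v = 406.7·(-0.10018)/0.85893 + 229.8 = 182.3646
M3: Pc = R·M3+t = (+0.09401, -0.11554, +0.78132); u = 736.3·(+0.09401)/0.78132 + 317.2 = 405.7956, v = 406.7·(-0.11554)/0.78132 + 229.8 = 169.6593

c0=(366.84, 233.80) c1=(451.08, 240.48) c2=(489.44, 182.36) c3=(405.80, 169.66)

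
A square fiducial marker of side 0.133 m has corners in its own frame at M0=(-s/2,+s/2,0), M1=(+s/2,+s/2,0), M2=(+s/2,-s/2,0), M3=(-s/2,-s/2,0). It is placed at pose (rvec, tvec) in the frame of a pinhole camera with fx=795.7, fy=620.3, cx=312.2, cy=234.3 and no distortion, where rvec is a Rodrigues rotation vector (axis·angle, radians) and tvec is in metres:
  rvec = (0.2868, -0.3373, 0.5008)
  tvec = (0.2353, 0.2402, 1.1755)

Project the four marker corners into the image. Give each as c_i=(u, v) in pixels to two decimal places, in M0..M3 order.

c0=(412.49, 377.45) c1=(480.20, 399.87) c2=(529.16, 345.01) c3=(462.17, 319.67)

Intrinsics K: fx=795.7, fy=620.3, cx=312.2, cy=234.3
Marker side s = 0.133 m; corners in marker frame (Z=0):
  M0 = (-0.0665, +0.0665, 0)
  M1 = (+0.0665, +0.0665, 0)
  M2 = (+0.0665, -0.0665, 0)
  M3 = (-0.0665, -0.0665, 0)
rvec = (0.2868, -0.3373, 0.5008), |rvec| = θ = 0.66845 rad = 38.299°
Rodrigues: sinθ=0.61977, 1−cosθ=0.21522; R = I + sinθ·[k]× + (1−cosθ)·[k]×²:
    [+0.82440 -0.51092 -0.24356]
    [+0.41773 +0.83958 -0.34728]
    [+0.38192 +0.18455 +0.90558]
t = (0.2353, 0.2402, 1.1755) m
M0: Pc = R·M0+t = (+0.14650, +0.26825, +1.16238); u = 795.7·(+0.14650)/1.16238 + 312.2 = 412.4867, v = 620.3·(+0.26825)/1.16238 + 234.3 = 377.4527
M1: Pc = R·M1+t = (+0.25615, +0.32381, +1.21317); u = 795.7·(+0.25615)/1.21317 + 312.2 = 480.2025, v = 620.3·(+0.32381)/1.21317 + 234.3 = 399.8665
M2: Pc = R·M2+t = (+0.32410, +0.21215, +1.18862); u = 795.7·(+0.32410)/1.18862 + 312.2 = 529.1614, v = 620.3·(+0.21215)/1.18862 + 234.3 = 345.0119
M3: Pc = R·M3+t = (+0.21445, +0.15659, +1.13783); u = 795.7·(+0.21445)/1.13783 + 312.2 = 462.1704, v = 620.3·(+0.15659)/1.13783 + 234.3 = 319.6659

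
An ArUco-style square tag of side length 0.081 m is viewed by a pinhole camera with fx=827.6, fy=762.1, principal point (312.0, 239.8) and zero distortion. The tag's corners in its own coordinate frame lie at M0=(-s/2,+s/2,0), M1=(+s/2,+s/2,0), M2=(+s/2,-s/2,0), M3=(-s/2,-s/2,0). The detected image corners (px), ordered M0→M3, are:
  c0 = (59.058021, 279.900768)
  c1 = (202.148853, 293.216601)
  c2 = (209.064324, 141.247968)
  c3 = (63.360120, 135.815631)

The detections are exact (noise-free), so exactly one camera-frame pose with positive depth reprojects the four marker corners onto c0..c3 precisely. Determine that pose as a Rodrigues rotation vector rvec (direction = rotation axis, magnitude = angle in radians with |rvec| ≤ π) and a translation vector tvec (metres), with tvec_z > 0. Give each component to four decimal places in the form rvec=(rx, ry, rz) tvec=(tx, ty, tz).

Intrinsics K: fx=827.6, fy=762.1, cx=312.0, cy=239.8
Marker side s = 0.081 m; corners in marker frame (Z=0):
  M0 = (-0.0405, +0.0405, 0)
  M1 = (+0.0405, +0.0405, 0)
  M2 = (+0.0405, -0.0405, 0)
  M3 = (-0.0405, -0.0405, 0)
Detected image corners:
  c0 = (59.058021, 279.900768) px
  c1 = (202.148853, 293.216601) px
  c2 = (209.064324, 141.247968) px
  c3 = (63.360120, 135.815631) px
Planar DLT: solve 8×8 A·h = b for H (H[2,2]=1):
  H  [+1693.17348 -42.47005 +131.42630]
  H  [-26.28631 +1868.13117 +213.00981]
  H  [-0.67000 +0.19741 +1.00000]
B = K⁻¹H; ‖b₁‖=2.400614, ‖b₂‖=2.400614; λ = 2/(‖b₁‖+‖b₂‖) = 0.416560, sign → tz>0 ⇒ λ=+0.416560
r₁ = λ·B[:,0] = (+0.95745,+0.07345,-0.27909); r₂ = λ·B[:,1] = (-0.05238,+0.99524,+0.08223)
r₃ = r₁×r₂ = (+0.28380,-0.06412,+0.95674); SVD([r₁ r₂ r₃]) → R = UVᵀ:
  R  [+0.95745 -0.05238 +0.28380]
  R  [+0.07345 +0.99524 -0.06412]
  R  [-0.27909 +0.08223 +0.95674]
t = (-0.09089, -0.01464, +0.41656) m
tr R = 2.909422; θ = arccos((tr R − 1)/2) = 0.302109 rad = 17.310°
axis k = ((R−Rᵀ)₃₂, (R−Rᵀ)₁₃, (R−Rᵀ)₂₁) / (2 sinθ) = (+0.245940, +0.945939, +0.211454)
rvec = θ·k = (+0.074301, +0.285777, +0.063882)

rvec=(0.0743, 0.2858, 0.0639) tvec=(-0.0909, -0.0146, 0.4166)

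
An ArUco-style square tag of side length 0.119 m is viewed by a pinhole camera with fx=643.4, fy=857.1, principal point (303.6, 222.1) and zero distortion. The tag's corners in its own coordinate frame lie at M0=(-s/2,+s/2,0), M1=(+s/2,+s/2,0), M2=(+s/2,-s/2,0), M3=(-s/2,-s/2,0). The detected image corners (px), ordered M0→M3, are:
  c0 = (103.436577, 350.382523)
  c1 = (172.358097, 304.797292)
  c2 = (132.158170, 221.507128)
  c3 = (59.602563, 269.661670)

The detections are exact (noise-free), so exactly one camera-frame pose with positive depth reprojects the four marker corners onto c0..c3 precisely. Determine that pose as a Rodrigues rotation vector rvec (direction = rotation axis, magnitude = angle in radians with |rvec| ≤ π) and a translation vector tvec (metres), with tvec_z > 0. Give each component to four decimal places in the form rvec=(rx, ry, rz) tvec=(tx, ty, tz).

rvec=(0.4331, -0.0894, -0.4560) tvec=(-0.2796, 0.0739, 0.9663)

Intrinsics K: fx=643.4, fy=857.1, cx=303.6, cy=222.1
Marker side s = 0.119 m; corners in marker frame (Z=0):
  M0 = (-0.0595, +0.0595, 0)
  M1 = (+0.0595, +0.0595, 0)
  M2 = (+0.0595, -0.0595, 0)
  M3 = (-0.0595, -0.0595, 0)
Detected image corners:
  c0 = (103.436577, 350.382523) px
  c1 = (172.358097, 304.797292) px
  c2 = (132.158170, 221.507128) px
  c3 = (59.602563, 269.661670) px
Planar DLT: solve 8×8 A·h = b for H (H[2,2]=1):
  H  [+592.59918 +404.41458 +117.41167]
  H  [-397.12210 +814.93892 +287.67550]
  H  [-0.01235 +0.43905 +1.00000]
B = K⁻¹H; ‖b₁‖=1.034874, ‖b₂‖=1.034874; λ = 2/(‖b₁‖+‖b₂‖) = 0.966301, sign → tz>0 ⇒ λ=+0.966301
r₁ = λ·B[:,0] = (+0.89564,-0.44463,-0.01193); r₂ = λ·B[:,1] = (+0.40719,+0.80883,+0.42425)
r₃ = r₁×r₂ = (-0.17898,-0.38483,+0.90547); SVD([r₁ r₂ r₃]) → R = UVᵀ:
  R  [+0.89564 +0.40719 -0.17898]
  R  [-0.44463 +0.80883 -0.38483]
  R  [-0.01193 +0.42425 +0.90547]
t = (-0.27963, +0.07393, +0.96630) m
tr R = 2.609936; θ = arccos((tr R − 1)/2) = 0.635175 rad = 36.393°
axis k = ((R−Rᵀ)₃₂, (R−Rᵀ)₁₃, (R−Rᵀ)₂₁) / (2 sinθ) = (+0.681830, -0.140772, -0.717838)
rvec = θ·k = (+0.433081, -0.089415, -0.455953)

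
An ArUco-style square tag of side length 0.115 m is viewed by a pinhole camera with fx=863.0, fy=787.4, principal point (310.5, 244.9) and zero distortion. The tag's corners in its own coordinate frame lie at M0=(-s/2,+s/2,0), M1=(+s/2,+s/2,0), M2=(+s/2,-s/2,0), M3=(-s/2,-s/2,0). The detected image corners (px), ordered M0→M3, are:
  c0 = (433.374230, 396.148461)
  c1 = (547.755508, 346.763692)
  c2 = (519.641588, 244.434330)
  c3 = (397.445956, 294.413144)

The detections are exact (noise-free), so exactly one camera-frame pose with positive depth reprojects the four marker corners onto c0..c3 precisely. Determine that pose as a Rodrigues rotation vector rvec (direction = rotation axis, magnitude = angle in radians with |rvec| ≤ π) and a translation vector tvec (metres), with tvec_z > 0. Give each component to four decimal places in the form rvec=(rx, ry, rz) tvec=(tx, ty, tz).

rvec=(0.3620, -0.2267, -0.3704) tvec=(0.1415, 0.0720, 0.7388)

Intrinsics K: fx=863.0, fy=787.4, cx=310.5, cy=244.9
Marker side s = 0.115 m; corners in marker frame (Z=0):
  M0 = (-0.0575, +0.0575, 0)
  M1 = (+0.0575, +0.0575, 0)
  M2 = (+0.0575, -0.0575, 0)
  M3 = (-0.0575, -0.0575, 0)
Detected image corners:
  c0 = (433.374230, 396.148461) px
  c1 = (547.755508, 346.763692) px
  c2 = (519.641588, 244.434330) px
  c3 = (397.445956, 294.413144) px
Planar DLT: solve 8×8 A·h = b for H (H[2,2]=1):
  H  [+1123.63277 +524.65524 +475.72106]
  H  [-367.07940 +1053.78721 +321.67518]
  H  [+0.20241 +0.51966 +1.00000]
B = K⁻¹H; ‖b₁‖=1.353461, ‖b₂‖=1.353461; λ = 2/(‖b₁‖+‖b₂‖) = 0.738847, sign → tz>0 ⇒ λ=+0.738847
r₁ = λ·B[:,0] = (+0.90818,-0.39096,+0.14955); r₂ = λ·B[:,1] = (+0.31104,+0.86939,+0.38395)
r₃ = r₁×r₂ = (-0.28012,-0.30218,+0.91116); SVD([r₁ r₂ r₃]) → R = UVᵀ:
  R  [+0.90818 +0.31104 -0.28012]
  R  [-0.39096 +0.86939 -0.30218]
  R  [+0.14955 +0.38395 +0.91116]
t = (+0.14145, +0.07204, +0.73885) m
tr R = 2.688733; θ = arccos((tr R − 1)/2) = 0.565415 rad = 32.396°
axis k = ((R−Rᵀ)₃₂, (R−Rᵀ)₁₃, (R−Rᵀ)₂₁) / (2 sinθ) = (+0.640324, -0.400986, -0.655130)
rvec = θ·k = (+0.362048, -0.226723, -0.370420)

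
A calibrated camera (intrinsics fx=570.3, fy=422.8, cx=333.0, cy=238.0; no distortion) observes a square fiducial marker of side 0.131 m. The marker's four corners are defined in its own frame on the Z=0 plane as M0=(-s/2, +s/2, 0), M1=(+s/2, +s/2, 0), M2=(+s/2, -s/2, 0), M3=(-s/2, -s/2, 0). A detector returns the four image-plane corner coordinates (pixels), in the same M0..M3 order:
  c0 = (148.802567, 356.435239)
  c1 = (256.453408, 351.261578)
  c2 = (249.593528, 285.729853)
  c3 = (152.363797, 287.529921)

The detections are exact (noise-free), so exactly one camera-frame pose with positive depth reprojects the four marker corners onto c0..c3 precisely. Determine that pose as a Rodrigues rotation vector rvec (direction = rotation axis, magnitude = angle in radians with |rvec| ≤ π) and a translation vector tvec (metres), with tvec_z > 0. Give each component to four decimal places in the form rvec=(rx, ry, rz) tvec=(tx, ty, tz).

rvec=(-0.6478, -0.2518, -0.0808) tvec=(-0.1711, 0.1427, 0.7499)

Intrinsics K: fx=570.3, fy=422.8, cx=333.0, cy=238.0
Marker side s = 0.131 m; corners in marker frame (Z=0):
  M0 = (-0.0655, +0.0655, 0)
  M1 = (+0.0655, +0.0655, 0)
  M2 = (+0.0655, -0.0655, 0)
  M3 = (-0.0655, -0.0655, 0)
Detected image corners:
  c0 = (148.802567, 356.435239) px
  c1 = (256.453408, 351.261578) px
  c2 = (249.593528, 285.729853) px
  c3 = (152.363797, 287.529921) px
Planar DLT: solve 8×8 A·h = b for H (H[2,2]=1):
  H  [+849.07697 -144.34154 +202.91031]
  H  [+83.73996 +262.38028 +318.47838]
  H  [+0.34255 -0.78207 +1.00000]
B = K⁻¹H; ‖b₁‖=1.333566, ‖b₂‖=1.333566; λ = 2/(‖b₁‖+‖b₂‖) = 0.749869, sign → tz>0 ⇒ λ=+0.749869
r₁ = λ·B[:,0] = (+0.96644,+0.00393,+0.25687); r₂ = λ·B[:,1] = (+0.15264,+0.79547,-0.58645)
r₃ = r₁×r₂ = (-0.20663,+0.60598,+0.76818); SVD([r₁ r₂ r₃]) → R = UVᵀ:
  R  [+0.96644 +0.15264 -0.20663]
  R  [+0.00393 +0.79547 +0.60598]
  R  [+0.25687 -0.58645 +0.76818]
t = (-0.17105, +0.14273, +0.74987) m
tr R = 2.530089; θ = arccos((tr R − 1)/2) = 0.699686 rad = 40.089°
axis k = ((R−Rᵀ)₃₂, (R−Rᵀ)₁₃, (R−Rᵀ)₂₁) / (2 sinθ) = (-0.925829, -0.359873, -0.115466)
rvec = θ·k = (-0.647790, -0.251798, -0.080790)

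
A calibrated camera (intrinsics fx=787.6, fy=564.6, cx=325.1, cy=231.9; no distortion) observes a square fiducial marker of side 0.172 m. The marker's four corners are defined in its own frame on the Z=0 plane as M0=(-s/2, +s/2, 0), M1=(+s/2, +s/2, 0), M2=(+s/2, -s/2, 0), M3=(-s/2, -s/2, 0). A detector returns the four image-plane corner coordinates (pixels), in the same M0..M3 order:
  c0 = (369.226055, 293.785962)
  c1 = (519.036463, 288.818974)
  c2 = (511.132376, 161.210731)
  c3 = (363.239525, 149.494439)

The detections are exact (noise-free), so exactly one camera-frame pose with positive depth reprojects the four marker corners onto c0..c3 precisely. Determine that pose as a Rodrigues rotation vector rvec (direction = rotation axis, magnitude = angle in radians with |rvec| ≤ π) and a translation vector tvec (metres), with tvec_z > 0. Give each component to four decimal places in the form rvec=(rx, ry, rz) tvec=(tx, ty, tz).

rvec=(-0.0824, -0.5371, -0.0042) tvec=(0.1089, -0.0115, 0.7138)

Intrinsics K: fx=787.6, fy=564.6, cx=325.1, cy=231.9
Marker side s = 0.172 m; corners in marker frame (Z=0):
  M0 = (-0.0860, +0.0860, 0)
  M1 = (+0.0860, +0.0860, 0)
  M2 = (+0.0860, -0.0860, 0)
  M3 = (-0.0860, -0.0860, 0)
Detected image corners:
  c0 = (369.226055, 293.785962) px
  c1 = (519.036463, 288.818974) px
  c2 = (511.132376, 161.210731) px
  c3 = (363.239525, 149.494439) px
Planar DLT: solve 8×8 A·h = b for H (H[2,2]=1):
  H  [+1180.94485 -7.00588 +445.21010]
  H  [+180.00918 +763.23015 +222.79827]
  H  [+0.71616 -0.10831 +1.00000]
B = K⁻¹H; ‖b₁‖=1.400947, ‖b₂‖=1.400947; λ = 2/(‖b₁‖+‖b₂‖) = 0.713803, sign → tz>0 ⇒ λ=+0.713803
r₁ = λ·B[:,0] = (+0.85928,+0.01761,+0.51119); r₂ = λ·B[:,1] = (+0.02556,+0.99668,-0.07731)
r₃ = r₁×r₂ = (-0.51086,+0.07950,+0.85598); SVD([r₁ r₂ r₃]) → R = UVᵀ:
  R  [+0.85928 +0.02556 -0.51086]
  R  [+0.01761 +0.99668 +0.07950]
  R  [+0.51119 -0.07731 +0.85598]
t = (+0.10886, -0.01151, +0.71380) m
tr R = 2.711944; θ = arccos((tr R − 1)/2) = 0.543368 rad = 31.133°
axis k = ((R−Rᵀ)₃₂, (R−Rᵀ)₁₃, (R−Rᵀ)₂₁) / (2 sinθ) = (-0.151654, -0.988404, -0.007687)
rvec = θ·k = (-0.082404, -0.537067, -0.004177)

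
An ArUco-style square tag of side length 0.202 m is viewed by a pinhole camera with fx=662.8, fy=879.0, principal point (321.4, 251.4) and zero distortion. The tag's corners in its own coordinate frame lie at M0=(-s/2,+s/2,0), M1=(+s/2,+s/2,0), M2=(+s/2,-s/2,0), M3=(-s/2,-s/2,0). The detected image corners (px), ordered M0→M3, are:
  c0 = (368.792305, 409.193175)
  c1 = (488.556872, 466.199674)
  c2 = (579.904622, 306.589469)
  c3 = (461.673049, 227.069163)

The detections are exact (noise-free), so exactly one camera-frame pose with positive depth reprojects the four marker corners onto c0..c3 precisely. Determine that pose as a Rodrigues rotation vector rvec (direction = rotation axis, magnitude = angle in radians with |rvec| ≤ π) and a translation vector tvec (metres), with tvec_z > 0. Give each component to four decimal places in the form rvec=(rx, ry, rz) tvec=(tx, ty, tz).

rvec=(0.3924, -0.3673, 0.4712) tvec=(0.1920, 0.0987, 0.8218)

Intrinsics K: fx=662.8, fy=879.0, cx=321.4, cy=251.4
Marker side s = 0.202 m; corners in marker frame (Z=0):
  M0 = (-0.1010, +0.1010, 0)
  M1 = (+0.1010, +0.1010, 0)
  M2 = (+0.1010, -0.1010, 0)
  M3 = (-0.1010, -0.1010, 0)
Detected image corners:
  c0 = (368.792305, 409.193175) px
  c1 = (488.556872, 466.199674) px
  c2 = (579.904622, 306.589469) px
  c3 = (461.673049, 227.069163) px
Planar DLT: solve 8×8 A·h = b for H (H[2,2]=1):
  H  [+834.98447 -295.85341 +476.27522]
  H  [+518.39826 +961.65691 +356.95489]
  H  [+0.51767 +0.33695 +1.00000]
B = K⁻¹H; ‖b₁‖=1.216831, ‖b₂‖=1.216831; λ = 2/(‖b₁‖+‖b₂‖) = 0.821807, sign → tz>0 ⇒ λ=+0.821807
r₁ = λ·B[:,0] = (+0.82900,+0.36299,+0.42543); r₂ = λ·B[:,1] = (-0.50110,+0.81989,+0.27691)
r₃ = r₁×r₂ = (-0.24829,-0.44274,+0.86159); SVD([r₁ r₂ r₃]) → R = UVᵀ:
  R  [+0.82900 -0.50110 -0.24829]
  R  [+0.36299 +0.81989 -0.44274]
  R  [+0.42543 +0.27691 +0.86159]
t = (+0.19203, +0.09869, +0.82181) m
tr R = 2.510481; θ = arccos((tr R − 1)/2) = 0.714775 rad = 40.954°
axis k = ((R−Rᵀ)₃₂, (R−Rᵀ)₁₃, (R−Rᵀ)₂₁) / (2 sinθ) = (+0.548972, -0.513936, +0.659166)
rvec = θ·k = (+0.392391, -0.367349, +0.471155)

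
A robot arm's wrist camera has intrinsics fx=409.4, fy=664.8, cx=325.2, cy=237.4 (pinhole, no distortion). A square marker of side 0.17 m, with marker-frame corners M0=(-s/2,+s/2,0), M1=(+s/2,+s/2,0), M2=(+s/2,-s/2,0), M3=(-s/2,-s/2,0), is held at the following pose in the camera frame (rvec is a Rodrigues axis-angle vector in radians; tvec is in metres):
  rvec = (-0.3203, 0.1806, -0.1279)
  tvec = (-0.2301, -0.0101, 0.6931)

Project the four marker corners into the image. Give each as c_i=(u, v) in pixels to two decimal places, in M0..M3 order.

Intrinsics K: fx=409.4, fy=664.8, cx=325.2, cy=237.4
Marker side s = 0.17 m; corners in marker frame (Z=0):
  M0 = (-0.0850, +0.0850, 0)
  M1 = (+0.0850, +0.0850, 0)
  M2 = (+0.0850, -0.0850, 0)
  M3 = (-0.0850, -0.0850, 0)
rvec = (-0.3203, 0.1806, -0.1279), |rvec| = θ = 0.38932 rad = 22.306°
Rodrigues: sinθ=0.37956, 1−cosθ=0.07483; R = I + sinθ·[k]× + (1−cosθ)·[k]×²:
    [+0.97582 +0.09613 +0.19630]
    [-0.15325 +0.94127 +0.30087]
    [-0.15585 -0.32367 +0.93325]
t = (-0.2301, -0.0101, 0.6931) m
M0: Pc = R·M0+t = (-0.30487, +0.08293, +0.67883); u = 409.4·(-0.30487)/0.67883 + 325.2 = 141.3332, v = 664.8·(+0.08293)/0.67883 + 237.4 = 318.6200
M1: Pc = R·M1+t = (-0.13898, +0.05688, +0.65234); u = 409.4·(-0.13898)/0.65234 + 325.2 = 237.9756, v = 664.8·(+0.05688)/0.65234 + 237.4 = 295.3680
M2: Pc = R·M2+t = (-0.15533, -0.10313, +0.70737); u = 409.4·(-0.15533)/0.70737 + 325.2 = 235.3020, v = 664.8·(-0.10313)/0.70737 + 237.4 = 140.4714
M3: Pc = R·M3+t = (-0.32122, -0.07708, +0.73386); u = 409.4·(-0.32122)/0.73386 + 325.2 = 146.0023, v = 664.8·(-0.07708)/0.73386 + 237.4 = 167.5721

c0=(141.33, 318.62) c1=(237.98, 295.37) c2=(235.30, 140.47) c3=(146.00, 167.57)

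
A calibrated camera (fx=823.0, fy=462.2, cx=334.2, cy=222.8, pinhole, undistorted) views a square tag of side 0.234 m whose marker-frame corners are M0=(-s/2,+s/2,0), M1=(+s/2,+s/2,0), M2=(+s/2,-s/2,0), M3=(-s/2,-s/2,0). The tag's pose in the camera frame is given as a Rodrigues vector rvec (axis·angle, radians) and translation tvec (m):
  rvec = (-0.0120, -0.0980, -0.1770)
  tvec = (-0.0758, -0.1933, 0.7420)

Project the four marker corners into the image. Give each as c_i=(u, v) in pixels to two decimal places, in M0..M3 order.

c0=(142.82, 186.31) c1=(399.17, 162.27) c2=(354.04, 21.12) c3=(96.55, 40.69)

Intrinsics K: fx=823.0, fy=462.2, cx=334.2, cy=222.8
Marker side s = 0.234 m; corners in marker frame (Z=0):
  M0 = (-0.1170, +0.1170, 0)
  M1 = (+0.1170, +0.1170, 0)
  M2 = (+0.1170, -0.1170, 0)
  M3 = (-0.1170, -0.1170, 0)
rvec = (-0.0120, -0.0980, -0.1770), |rvec| = θ = 0.20267 rad = 11.612°
Rodrigues: sinθ=0.20129, 1−cosθ=0.02047; R = I + sinθ·[k]× + (1−cosθ)·[k]×²:
    [+0.97960 +0.17638 -0.09627]
    [-0.17520 +0.98432 +0.02056]
    [+0.09839 -0.00327 +0.99514]
t = (-0.0758, -0.1933, 0.7420) m
M0: Pc = R·M0+t = (-0.16978, -0.05764, +0.73011); u = 823.0·(-0.16978)/0.73011 + 334.2 = 142.8209, v = 462.2·(-0.05764)/0.73011 + 222.8 = 186.3130
M1: Pc = R·M1+t = (+0.05945, -0.09863, +0.75313); u = 823.0·(+0.05945)/0.75313 + 334.2 = 399.1651, v = 462.2·(-0.09863)/0.75313 + 222.8 = 162.2677
M2: Pc = R·M2+t = (+0.01818, -0.32896, +0.75389); u = 823.0·(+0.01818)/0.75389 + 334.2 = 354.0438, v = 462.2·(-0.32896)/0.75389 + 222.8 = 21.1177
M3: Pc = R·M3+t = (-0.21105, -0.28797, +0.73087); u = 823.0·(-0.21105)/0.73087 + 334.2 = 96.5469, v = 462.2·(-0.28797)/0.73087 + 222.8 = 40.6915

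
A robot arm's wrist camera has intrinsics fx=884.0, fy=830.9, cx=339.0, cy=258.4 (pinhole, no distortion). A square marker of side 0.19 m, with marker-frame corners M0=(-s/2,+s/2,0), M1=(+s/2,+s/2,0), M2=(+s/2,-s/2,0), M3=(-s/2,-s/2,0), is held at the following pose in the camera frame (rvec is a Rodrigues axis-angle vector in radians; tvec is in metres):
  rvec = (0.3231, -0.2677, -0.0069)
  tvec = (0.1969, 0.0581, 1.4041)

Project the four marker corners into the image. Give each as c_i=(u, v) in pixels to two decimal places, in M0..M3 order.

Intrinsics K: fx=884.0, fy=830.9, cx=339.0, cy=258.4
Marker side s = 0.19 m; corners in marker frame (Z=0):
  M0 = (-0.0950, +0.0950, 0)
  M1 = (+0.0950, +0.0950, 0)
  M2 = (+0.0950, -0.0950, 0)
  M3 = (-0.0950, -0.0950, 0)
rvec = (0.3231, -0.2677, -0.0069), |rvec| = θ = 0.41965 rad = 24.044°
Rodrigues: sinθ=0.40744, 1−cosθ=0.08677; R = I + sinθ·[k]× + (1−cosθ)·[k]×²:
    [+0.96467 -0.03592 -0.26101]
    [-0.04932 +0.94854 -0.31279]
    [+0.25881 +0.31461 +0.91326]
t = (0.1969, 0.0581, 1.4041) m
M0: Pc = R·M0+t = (+0.10184, +0.15290, +1.40940); u = 884.0·(+0.10184)/1.40940 + 339.0 = 402.8786, v = 830.9·(+0.15290)/1.40940 + 258.4 = 348.5387
M1: Pc = R·M1+t = (+0.28513, +0.14353, +1.45858); u = 884.0·(+0.28513)/1.45858 + 339.0 = 511.8098, v = 830.9·(+0.14353)/1.45858 + 258.4 = 340.1621
M2: Pc = R·M2+t = (+0.29196, -0.03670, +1.39880); u = 884.0·(+0.29196)/1.39880 + 339.0 = 523.5073, v = 830.9·(-0.03670)/1.39880 + 258.4 = 236.6020
M3: Pc = R·M3+t = (+0.10867, -0.02733, +1.34962); u = 884.0·(+0.10867)/1.34962 + 339.0 = 410.1776, v = 830.9·(-0.02733)/1.34962 + 258.4 = 241.5764

c0=(402.88, 348.54) c1=(511.81, 340.16) c2=(523.51, 236.60) c3=(410.18, 241.58)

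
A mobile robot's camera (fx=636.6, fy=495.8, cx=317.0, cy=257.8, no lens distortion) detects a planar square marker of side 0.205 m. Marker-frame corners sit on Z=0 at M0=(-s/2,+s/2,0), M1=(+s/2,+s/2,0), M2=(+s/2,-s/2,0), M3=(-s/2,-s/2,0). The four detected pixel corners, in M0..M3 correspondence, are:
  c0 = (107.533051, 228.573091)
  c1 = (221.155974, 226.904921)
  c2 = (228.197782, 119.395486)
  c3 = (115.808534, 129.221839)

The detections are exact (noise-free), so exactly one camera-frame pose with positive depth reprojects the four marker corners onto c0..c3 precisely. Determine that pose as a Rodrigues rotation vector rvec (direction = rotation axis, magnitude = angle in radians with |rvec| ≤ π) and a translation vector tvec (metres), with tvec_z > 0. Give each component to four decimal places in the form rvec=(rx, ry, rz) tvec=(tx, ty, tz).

rvec=(-0.0837, 0.3857, 0.0236) tvec=(-0.2297, -0.1603, 0.9680)

Intrinsics K: fx=636.6, fy=495.8, cx=317.0, cy=257.8
Marker side s = 0.205 m; corners in marker frame (Z=0):
  M0 = (-0.1025, +0.1025, 0)
  M1 = (+0.1025, +0.1025, 0)
  M2 = (+0.1025, -0.1025, 0)
  M3 = (-0.1025, -0.1025, 0)
Detected image corners:
  c0 = (107.533051, 228.573091) px
  c1 = (221.155974, 226.904921) px
  c2 = (228.197782, 119.395486) px
  c3 = (115.808534, 129.221839) px
Planar DLT: solve 8×8 A·h = b for H (H[2,2]=1):
  H  [+485.77370 -50.87080 +165.95109]
  H  [-96.70388 +489.72789 +175.71637]
  H  [-0.38919 -0.07963 +1.00000]
B = K⁻¹H; ‖b₁‖=1.033018, ‖b₂‖=1.033018; λ = 2/(‖b₁‖+‖b₂‖) = 0.968037, sign → tz>0 ⇒ λ=+0.968037
r₁ = λ·B[:,0] = (+0.92629,+0.00708,-0.37675); r₂ = λ·B[:,1] = (-0.03897,+0.99626,-0.07708)
r₃ = r₁×r₂ = (+0.37479,+0.08608,+0.92310); SVD([r₁ r₂ r₃]) → R = UVᵀ:
  R  [+0.92629 -0.03897 +0.37479]
  R  [+0.00708 +0.99626 +0.08608]
  R  [-0.37675 -0.07708 +0.92310]
t = (-0.22969, -0.16027, +0.96804) m
tr R = 2.845655; θ = arccos((tr R − 1)/2) = 0.395439 rad = 22.657°
axis k = ((R−Rᵀ)₃₂, (R−Rᵀ)₁₃, (R−Rᵀ)₂₁) / (2 sinθ) = (-0.211790, +0.975485, +0.059780)
rvec = θ·k = (-0.083750, +0.385745, +0.023639)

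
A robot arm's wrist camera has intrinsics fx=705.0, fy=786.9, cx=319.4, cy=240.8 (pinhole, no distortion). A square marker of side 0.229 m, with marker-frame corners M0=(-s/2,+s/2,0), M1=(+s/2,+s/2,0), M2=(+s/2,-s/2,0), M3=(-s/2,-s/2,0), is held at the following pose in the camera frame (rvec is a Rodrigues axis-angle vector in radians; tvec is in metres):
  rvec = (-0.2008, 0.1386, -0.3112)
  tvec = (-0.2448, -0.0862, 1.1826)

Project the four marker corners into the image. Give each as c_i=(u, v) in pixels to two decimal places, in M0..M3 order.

Intrinsics K: fx=705.0, fy=786.9, cx=319.4, cy=240.8
Marker side s = 0.229 m; corners in marker frame (Z=0):
  M0 = (-0.1145, +0.1145, 0)
  M1 = (+0.1145, +0.1145, 0)
  M2 = (+0.1145, -0.1145, 0)
  M3 = (-0.1145, -0.1145, 0)
rvec = (-0.2008, 0.1386, -0.3112), |rvec| = θ = 0.39544 rad = 22.657°
Rodrigues: sinθ=0.38522, 1−cosθ=0.07717; R = I + sinθ·[k]× + (1−cosθ)·[k]×²:
    [+0.94272 +0.28942 +0.16586]
    [-0.31689 +0.93231 +0.17432]
    [-0.10418 -0.21689 +0.97062]
t = (-0.2448, -0.0862, 1.1826) m
M0: Pc = R·M0+t = (-0.31960, +0.05683, +1.16969); u = 705.0·(-0.31960)/1.16969 + 319.4 = 126.7679, v = 786.9·(+0.05683)/1.16969 + 240.8 = 279.0336
M1: Pc = R·M1+t = (-0.10372, -0.01573, +1.14584); u = 705.0·(-0.10372)/1.14584 + 319.4 = 255.5843, v = 786.9·(-0.01573)/1.14584 + 240.8 = 229.9943
M2: Pc = R·M2+t = (-0.17000, -0.22923, +1.19551); u = 705.0·(-0.17000)/1.19551 + 319.4 = 219.1517, v = 786.9·(-0.22923)/1.19551 + 240.8 = 89.9156
M3: Pc = R·M3+t = (-0.38588, -0.15667, +1.21936); u = 705.0·(-0.38588)/1.21936 + 319.4 = 96.2952, v = 786.9·(-0.15667)/1.21936 + 240.8 = 139.6980

c0=(126.77, 279.03) c1=(255.58, 229.99) c2=(219.15, 89.92) c3=(96.30, 139.70)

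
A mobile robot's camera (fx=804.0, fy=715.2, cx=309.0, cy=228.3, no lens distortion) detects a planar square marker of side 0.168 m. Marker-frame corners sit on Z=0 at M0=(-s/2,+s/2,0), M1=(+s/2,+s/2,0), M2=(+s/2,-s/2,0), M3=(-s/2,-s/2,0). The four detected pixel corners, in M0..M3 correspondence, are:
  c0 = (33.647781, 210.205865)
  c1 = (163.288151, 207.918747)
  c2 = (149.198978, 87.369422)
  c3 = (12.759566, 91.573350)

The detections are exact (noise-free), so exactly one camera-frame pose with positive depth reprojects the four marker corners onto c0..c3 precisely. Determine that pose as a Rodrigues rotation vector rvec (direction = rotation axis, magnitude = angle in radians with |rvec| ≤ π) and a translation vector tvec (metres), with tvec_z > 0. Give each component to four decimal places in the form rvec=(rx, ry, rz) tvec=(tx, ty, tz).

Intrinsics K: fx=804.0, fy=715.2, cx=309.0, cy=228.3
Marker side s = 0.168 m; corners in marker frame (Z=0):
  M0 = (-0.0840, +0.0840, 0)
  M1 = (+0.0840, +0.0840, 0)
  M2 = (+0.0840, -0.0840, 0)
  M3 = (-0.0840, -0.0840, 0)
Detected image corners:
  c0 = (33.647781, 210.205865) px
  c1 = (163.288151, 207.918747) px
  c2 = (149.198978, 87.369422) px
  c3 = (12.759566, 91.573350) px
Planar DLT: solve 8×8 A·h = b for H (H[2,2]=1):
  H  [+783.57606 +132.56497 +89.47021]
  H  [-32.12965 +758.91975 +150.86395]
  H  [-0.08684 +0.31561 +1.00000]
B = K⁻¹H; ‖b₁‖=1.011852, ‖b₂‖=1.011852; λ = 2/(‖b₁‖+‖b₂‖) = 0.988287, sign → tz>0 ⇒ λ=+0.988287
r₁ = λ·B[:,0] = (+0.99617,-0.01700,-0.08582); r₂ = λ·B[:,1] = (+0.04307,+0.94913,+0.31192)
r₃ = r₁×r₂ = (+0.07615,-0.31442,+0.94623); SVD([r₁ r₂ r₃]) → R = UVᵀ:
  R  [+0.99617 +0.04307 +0.07615]
  R  [-0.01700 +0.94913 -0.31442]
  R  [-0.08582 +0.31192 +0.94623]
t = (-0.26985, -0.10700, +0.98829) m
tr R = 2.891523; θ = arccos((tr R − 1)/2) = 0.330865 rad = 18.957°
axis k = ((R−Rᵀ)₃₂, (R−Rᵀ)₁₃, (R−Rᵀ)₂₁) / (2 sinθ) = (+0.964002, +0.249301, -0.092461)
rvec = θ·k = (+0.318955, +0.082485, -0.030592)

rvec=(0.3190, 0.0825, -0.0306) tvec=(-0.2698, -0.1070, 0.9883)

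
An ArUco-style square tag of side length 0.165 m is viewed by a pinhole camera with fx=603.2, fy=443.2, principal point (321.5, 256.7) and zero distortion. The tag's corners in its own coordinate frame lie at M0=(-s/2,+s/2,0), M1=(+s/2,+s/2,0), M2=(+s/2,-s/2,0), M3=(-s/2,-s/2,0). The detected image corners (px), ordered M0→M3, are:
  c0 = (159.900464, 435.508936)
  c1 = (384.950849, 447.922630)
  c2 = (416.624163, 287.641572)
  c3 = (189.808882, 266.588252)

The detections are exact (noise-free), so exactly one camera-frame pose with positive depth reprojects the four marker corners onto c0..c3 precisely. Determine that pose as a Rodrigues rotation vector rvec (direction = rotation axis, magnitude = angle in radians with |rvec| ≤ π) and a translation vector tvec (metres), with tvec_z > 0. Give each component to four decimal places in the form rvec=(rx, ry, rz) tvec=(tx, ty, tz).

rvec=(0.0482, -0.1323, 0.1348) tvec=(-0.0223, 0.1019, 0.4360)

Intrinsics K: fx=603.2, fy=443.2, cx=321.5, cy=256.7
Marker side s = 0.165 m; corners in marker frame (Z=0):
  M0 = (-0.0825, +0.0825, 0)
  M1 = (+0.0825, +0.0825, 0)
  M2 = (+0.0825, -0.0825, 0)
  M3 = (-0.0825, -0.0825, 0)
Detected image corners:
  c0 = (159.900464, 435.508936) px
  c1 = (384.950849, 447.922630) px
  c2 = (416.624163, 287.641572) px
  c3 = (189.808882, 266.588252) px
Planar DLT: solve 8×8 A·h = b for H (H[2,2]=1):
  H  [+1458.19199 -161.00009 +290.58742]
  H  [+212.28738 +1029.06575 +360.23604]
  H  [+0.30902 +0.08946 +1.00000]
B = K⁻¹H; ‖b₁‖=2.293526, ‖b₂‖=2.293526; λ = 2/(‖b₁‖+‖b₂‖) = 0.436010, sign → tz>0 ⇒ λ=+0.436010
r₁ = λ·B[:,0] = (+0.98221,+0.13081,+0.13473); r₂ = λ·B[:,1] = (-0.13716,+0.98978,+0.03900)
r₃ = r₁×r₂ = (-0.12826,-0.05679,+0.99011); SVD([r₁ r₂ r₃]) → R = UVᵀ:
  R  [+0.98221 -0.13716 -0.12826]
  R  [+0.13081 +0.98978 -0.05679]
  R  [+0.13473 +0.03900 +0.99011]
t = (-0.02234, +0.10186, +0.43601) m
tr R = 2.962104; θ = arccos((tr R − 1)/2) = 0.194978 rad = 11.171°
axis k = ((R−Rᵀ)₃₂, (R−Rᵀ)₁₃, (R−Rᵀ)₂₁) / (2 sinθ) = (+0.247219, -0.678702, +0.691554)
rvec = θ·k = (+0.048202, -0.132332, +0.134838)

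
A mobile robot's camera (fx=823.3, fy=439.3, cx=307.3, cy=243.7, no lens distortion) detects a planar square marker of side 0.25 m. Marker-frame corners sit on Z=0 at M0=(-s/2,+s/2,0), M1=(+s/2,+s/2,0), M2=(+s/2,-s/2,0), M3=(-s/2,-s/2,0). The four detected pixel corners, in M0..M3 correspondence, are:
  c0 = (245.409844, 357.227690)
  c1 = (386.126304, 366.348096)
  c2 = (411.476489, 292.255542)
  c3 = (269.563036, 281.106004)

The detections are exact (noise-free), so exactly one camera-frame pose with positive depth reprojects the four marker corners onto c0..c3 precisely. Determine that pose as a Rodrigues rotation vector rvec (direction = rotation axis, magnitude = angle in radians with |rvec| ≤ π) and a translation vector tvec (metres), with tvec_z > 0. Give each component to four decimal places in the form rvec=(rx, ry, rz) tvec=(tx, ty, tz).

Intrinsics K: fx=823.3, fy=439.3, cx=307.3, cy=243.7
Marker side s = 0.25 m; corners in marker frame (Z=0):
  M0 = (-0.1250, +0.1250, 0)
  M1 = (+0.1250, +0.1250, 0)
  M2 = (+0.1250, -0.1250, 0)
  M3 = (-0.1250, -0.1250, 0)
Detected image corners:
  c0 = (245.409844, 357.227690) px
  c1 = (386.126304, 366.348096) px
  c2 = (411.476489, 292.255542) px
  c3 = (269.563036, 281.106004) px
Planar DLT: solve 8×8 A·h = b for H (H[2,2]=1):
  H  [+598.42119 -82.10797 +328.95708]
  H  [+73.29524 +317.10453 +324.54055]
  H  [+0.10110 +0.05159 +1.00000]
B = K⁻¹H; ‖b₁‖=0.705248, ‖b₂‖=0.705248; λ = 2/(‖b₁‖+‖b₂‖) = 1.417941, sign → tz>0 ⇒ λ=+1.417941
r₁ = λ·B[:,0] = (+0.97713,+0.15705,+0.14336); r₂ = λ·B[:,1] = (-0.16872,+0.98295,+0.07315)
r₃ = r₁×r₂ = (-0.12943,-0.09567,+0.98696); SVD([r₁ r₂ r₃]) → R = UVᵀ:
  R  [+0.97713 -0.16872 -0.12943]
  R  [+0.15705 +0.98295 -0.09567]
  R  [+0.14336 +0.07315 +0.98696]
t = (+0.03730, +0.26093, +1.41794) m
tr R = 2.947040; θ = arccos((tr R − 1)/2) = 0.230641 rad = 13.215°
axis k = ((R−Rᵀ)₃₂, (R−Rᵀ)₁₃, (R−Rᵀ)₂₁) / (2 sinθ) = (+0.369241, -0.596643, +0.712516)
rvec = θ·k = (+0.085162, -0.137610, +0.164335)

rvec=(0.0852, -0.1376, 0.1643) tvec=(0.0373, 0.2609, 1.4179)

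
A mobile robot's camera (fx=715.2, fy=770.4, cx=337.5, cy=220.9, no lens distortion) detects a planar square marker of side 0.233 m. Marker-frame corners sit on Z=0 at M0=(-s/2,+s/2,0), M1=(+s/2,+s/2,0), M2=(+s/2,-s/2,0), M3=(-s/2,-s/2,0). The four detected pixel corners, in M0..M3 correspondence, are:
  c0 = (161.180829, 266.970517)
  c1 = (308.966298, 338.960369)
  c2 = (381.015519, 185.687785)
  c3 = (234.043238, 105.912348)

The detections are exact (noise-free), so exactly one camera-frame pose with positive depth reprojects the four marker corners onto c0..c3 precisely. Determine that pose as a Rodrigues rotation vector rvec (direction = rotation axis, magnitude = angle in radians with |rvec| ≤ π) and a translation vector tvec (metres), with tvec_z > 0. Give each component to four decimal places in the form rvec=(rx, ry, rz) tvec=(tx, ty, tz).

Intrinsics K: fx=715.2, fy=770.4, cx=337.5, cy=220.9
Marker side s = 0.233 m; corners in marker frame (Z=0):
  M0 = (-0.1165, +0.1165, 0)
  M1 = (+0.1165, +0.1165, 0)
  M2 = (+0.1165, -0.1165, 0)
  M3 = (-0.1165, -0.1165, 0)
Detected image corners:
  c0 = (161.180829, 266.970517) px
  c1 = (308.966298, 338.960369) px
  c2 = (381.015519, 185.687785) px
  c3 = (234.043238, 105.912348) px
Planar DLT: solve 8×8 A·h = b for H (H[2,2]=1):
  H  [+681.66317 -293.20695 +272.58011]
  H  [+366.17672 +688.83707 +225.78121]
  H  [+0.18106 +0.06533 +1.00000]
B = K⁻¹H; ‖b₁‖=0.982287, ‖b₂‖=0.982287; λ = 2/(‖b₁‖+‖b₂‖) = 1.018033, sign → tz>0 ⇒ λ=+1.018033
r₁ = λ·B[:,0] = (+0.88331,+0.43103,+0.18433); r₂ = λ·B[:,1] = (-0.44874,+0.89118,+0.06651)
r₃ = r₁×r₂ = (-0.13560,-0.14147,+0.98061); SVD([r₁ r₂ r₃]) → R = UVᵀ:
  R  [+0.88331 -0.44874 -0.13560]
  R  [+0.43103 +0.89118 -0.14147]
  R  [+0.18433 +0.06651 +0.98061]
t = (-0.09241, +0.00645, +1.01803) m
tr R = 2.755105; θ = arccos((tr R − 1)/2) = 0.500062 rad = 28.651°
axis k = ((R−Rᵀ)₃₂, (R−Rᵀ)₁₃, (R−Rᵀ)₂₁) / (2 sinθ) = (+0.216881, -0.333620, +0.917421)
rvec = θ·k = (+0.108454, -0.166831, +0.458768)

rvec=(0.1085, -0.1668, 0.4588) tvec=(-0.0924, 0.0065, 1.0180)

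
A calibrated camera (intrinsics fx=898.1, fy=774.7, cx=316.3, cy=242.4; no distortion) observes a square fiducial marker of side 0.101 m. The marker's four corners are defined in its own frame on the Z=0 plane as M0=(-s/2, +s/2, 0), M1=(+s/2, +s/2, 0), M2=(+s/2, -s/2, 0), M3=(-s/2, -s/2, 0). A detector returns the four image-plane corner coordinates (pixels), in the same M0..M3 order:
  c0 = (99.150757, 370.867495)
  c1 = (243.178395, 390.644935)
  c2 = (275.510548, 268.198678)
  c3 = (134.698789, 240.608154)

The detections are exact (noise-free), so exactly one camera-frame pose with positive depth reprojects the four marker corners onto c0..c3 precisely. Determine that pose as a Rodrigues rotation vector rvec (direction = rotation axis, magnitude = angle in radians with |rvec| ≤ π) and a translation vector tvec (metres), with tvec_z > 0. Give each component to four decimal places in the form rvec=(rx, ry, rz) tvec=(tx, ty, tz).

rvec=(-0.0010, -0.3934, 0.2282) tvec=(-0.0850, 0.0590, 0.6067)

Intrinsics K: fx=898.1, fy=774.7, cx=316.3, cy=242.4
Marker side s = 0.101 m; corners in marker frame (Z=0):
  M0 = (-0.0505, +0.0505, 0)
  M1 = (+0.0505, +0.0505, 0)
  M2 = (+0.0505, -0.0505, 0)
  M3 = (-0.0505, -0.0505, 0)
Detected image corners:
  c0 = (99.150757, 370.867495) px
  c1 = (243.178395, 390.644935) px
  c2 = (275.510548, 268.198678) px
  c3 = (134.698789, 240.608154) px
Planar DLT: solve 8×8 A·h = b for H (H[2,2]=1):
  H  [+1527.84009 -349.52397 +190.45010]
  H  [+433.49834 +1226.18426 +317.71709]
  H  [+0.62617 -0.07435 +1.00000]
B = K⁻¹H; ‖b₁‖=1.648237, ‖b₂‖=1.648237; λ = 2/(‖b₁‖+‖b₂‖) = 0.606709, sign → tz>0 ⇒ λ=+0.606709
r₁ = λ·B[:,0] = (+0.89833,+0.22063,+0.37990); r₂ = λ·B[:,1] = (-0.22023,+0.97440,-0.04511)
r₃ = r₁×r₂ = (-0.38013,-0.04315,+0.92393); SVD([r₁ r₂ r₃]) → R = UVᵀ:
  R  [+0.89833 -0.22023 -0.38013]
  R  [+0.22063 +0.97440 -0.04315]
  R  [+0.37990 -0.04511 +0.92393]
t = (-0.08502, +0.05898, +0.60671) m
tr R = 2.796661; θ = arccos((tr R − 1)/2) = 0.454842 rad = 26.060°
axis k = ((R−Rᵀ)₃₂, (R−Rᵀ)₁₃, (R−Rᵀ)₂₁) / (2 sinθ) = (-0.002229, -0.865008, +0.501753)
rvec = θ·k = (-0.001014, -0.393442, +0.228218)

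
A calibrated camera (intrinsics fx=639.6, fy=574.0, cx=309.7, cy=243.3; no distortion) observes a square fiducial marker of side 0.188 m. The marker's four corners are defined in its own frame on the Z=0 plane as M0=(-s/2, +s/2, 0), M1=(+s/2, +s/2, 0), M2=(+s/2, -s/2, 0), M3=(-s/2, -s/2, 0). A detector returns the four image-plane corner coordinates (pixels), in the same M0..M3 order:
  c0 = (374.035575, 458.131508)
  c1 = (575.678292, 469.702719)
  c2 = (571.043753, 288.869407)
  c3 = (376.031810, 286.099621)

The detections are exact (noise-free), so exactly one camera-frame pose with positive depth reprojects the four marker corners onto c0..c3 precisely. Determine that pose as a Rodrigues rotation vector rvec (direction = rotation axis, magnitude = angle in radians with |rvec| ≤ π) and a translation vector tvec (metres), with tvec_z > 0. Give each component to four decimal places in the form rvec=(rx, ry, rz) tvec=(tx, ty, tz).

Intrinsics K: fx=639.6, fy=574.0, cx=309.7, cy=243.3
Marker side s = 0.188 m; corners in marker frame (Z=0):
  M0 = (-0.0940, +0.0940, 0)
  M1 = (+0.0940, +0.0940, 0)
  M2 = (+0.0940, -0.0940, 0)
  M3 = (-0.0940, -0.0940, 0)
Detected image corners:
  c0 = (374.035575, 458.131508) px
  c1 = (575.678292, 469.702719) px
  c2 = (571.043753, 288.869407) px
  c3 = (376.031810, 286.099621) px
Planar DLT: solve 8×8 A·h = b for H (H[2,2]=1):
  H  [+932.20740 -76.92705 +471.77975]
  H  [-59.24896 +871.73460 +374.15335]
  H  [-0.25819 -0.17612 +1.00000]
B = K⁻¹H; ‖b₁‖=1.603439, ‖b₂‖=1.603439; λ = 2/(‖b₁‖+‖b₂‖) = 0.623659, sign → tz>0 ⇒ λ=+0.623659
r₁ = λ·B[:,0] = (+0.98694,+0.00388,-0.16102); r₂ = λ·B[:,1] = (-0.02182,+0.99371,-0.10984)
r₃ = r₁×r₂ = (+0.15958,+0.11192,+0.98082); SVD([r₁ r₂ r₃]) → R = UVᵀ:
  R  [+0.98694 -0.02182 +0.15958]
  R  [+0.00388 +0.99371 +0.11192]
  R  [-0.16102 -0.10984 +0.98082]
t = (+0.15804, +0.14217, +0.62366) m
tr R = 2.961472; θ = arccos((tr R − 1)/2) = 0.196601 rad = 11.264°
axis k = ((R−Rᵀ)₃₂, (R−Rᵀ)₁₃, (R−Rᵀ)₂₁) / (2 sinθ) = (-0.567630, +0.820651, +0.065790)
rvec = θ·k = (-0.111597, +0.161341, +0.012934)

rvec=(-0.1116, 0.1613, 0.0129) tvec=(0.1580, 0.1422, 0.6237)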